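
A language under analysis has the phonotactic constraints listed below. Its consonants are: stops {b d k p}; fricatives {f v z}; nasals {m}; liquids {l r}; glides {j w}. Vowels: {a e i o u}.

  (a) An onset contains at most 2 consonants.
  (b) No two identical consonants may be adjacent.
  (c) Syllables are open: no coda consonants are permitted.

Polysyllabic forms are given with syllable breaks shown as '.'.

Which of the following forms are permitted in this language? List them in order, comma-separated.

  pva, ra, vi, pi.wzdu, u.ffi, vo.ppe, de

pva — σ1 onset /pv/ (2C), coda /∅/ ok → permitted
ra — σ1 onset /r/, coda /∅/ ok → permitted
vi — σ1 onset /v/, coda /∅/ ok → permitted
pi.wzdu — violates constraint (a): syllable 2 onset /wzd/ has 3 consonants (> 2) → not permitted
u.ffi — violates constraint (b): adjacent identical consonants /ff/ → not permitted
vo.ppe — violates constraint (b): adjacent identical consonants /pp/ → not permitted
de — σ1 onset /d/, coda /∅/ ok → permitted

pva, ra, vi, de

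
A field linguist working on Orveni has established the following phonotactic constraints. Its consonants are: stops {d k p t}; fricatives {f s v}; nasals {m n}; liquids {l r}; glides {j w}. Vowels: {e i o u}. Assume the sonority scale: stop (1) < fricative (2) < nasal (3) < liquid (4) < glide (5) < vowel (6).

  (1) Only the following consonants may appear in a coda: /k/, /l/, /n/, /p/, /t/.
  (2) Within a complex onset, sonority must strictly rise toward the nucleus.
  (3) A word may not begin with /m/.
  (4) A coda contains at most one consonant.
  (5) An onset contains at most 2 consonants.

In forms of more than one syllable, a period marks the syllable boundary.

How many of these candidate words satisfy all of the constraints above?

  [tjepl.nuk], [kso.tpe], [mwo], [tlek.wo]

1

[tjepl.nuk] — violates constraint 4: syllable 1 coda /pl/ has 2 consonants (> 1) → not permitted
[kso.tpe] — violates constraint 2: syllable 2 onset /tp/: /t/ (stop, 1) → /p/ (stop, 1) does not rise → not permitted
[mwo] — violates constraint 3: word begins with /m/ → not permitted
[tlek.wo] — σ1 onset /tl/ (1→4 rises), coda /k/ ok; σ2 onset /w/, coda /∅/ ok → permitted
Permitted: [tlek.wo] → 1.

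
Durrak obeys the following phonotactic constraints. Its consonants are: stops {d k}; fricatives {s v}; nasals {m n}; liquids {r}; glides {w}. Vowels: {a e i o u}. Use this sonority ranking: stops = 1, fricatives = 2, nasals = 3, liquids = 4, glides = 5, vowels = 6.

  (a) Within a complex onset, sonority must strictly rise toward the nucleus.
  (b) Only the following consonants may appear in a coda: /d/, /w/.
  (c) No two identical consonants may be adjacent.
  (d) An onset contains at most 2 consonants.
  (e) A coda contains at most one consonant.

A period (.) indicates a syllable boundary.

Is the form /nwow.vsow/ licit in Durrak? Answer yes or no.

no

/nwow.vsow/ — violates constraint (a): syllable 2 onset /vs/: /v/ (fricative, 2) → /s/ (fricative, 2) does not rise → illicit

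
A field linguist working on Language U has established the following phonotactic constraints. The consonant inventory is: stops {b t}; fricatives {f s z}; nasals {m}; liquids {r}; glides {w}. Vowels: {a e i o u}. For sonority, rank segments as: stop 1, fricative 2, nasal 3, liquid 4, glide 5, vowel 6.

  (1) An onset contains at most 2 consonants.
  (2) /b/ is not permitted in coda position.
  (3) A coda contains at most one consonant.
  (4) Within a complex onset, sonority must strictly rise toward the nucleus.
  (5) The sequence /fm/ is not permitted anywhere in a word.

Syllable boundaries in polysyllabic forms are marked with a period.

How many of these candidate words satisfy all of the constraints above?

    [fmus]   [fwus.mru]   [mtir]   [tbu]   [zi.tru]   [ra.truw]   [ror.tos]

4

[fmus] — violates constraint 5: contains banned sequence /fm/ → illicit
[fwus.mru] — σ1 onset /fw/ (2→5 rises), coda /s/ ok; σ2 onset /mr/ (3→4 rises), coda /∅/ ok → licit
[mtir] — violates constraint 4: syllable 1 onset /mt/: /m/ (nasal, 3) → /t/ (stop, 1) does not rise → illicit
[tbu] — violates constraint 4: syllable 1 onset /tb/: /t/ (stop, 1) → /b/ (stop, 1) does not rise → illicit
[zi.tru] — σ1 onset /z/, coda /∅/ ok; σ2 onset /tr/ (1→4 rises), coda /∅/ ok → licit
[ra.truw] — σ1 onset /r/, coda /∅/ ok; σ2 onset /tr/ (1→4 rises), coda /w/ ok → licit
[ror.tos] — σ1 onset /r/, coda /r/ ok; σ2 onset /t/, coda /s/ ok → licit
Licit: [fwus.mru], [zi.tru], [ra.truw], [ror.tos] → 4.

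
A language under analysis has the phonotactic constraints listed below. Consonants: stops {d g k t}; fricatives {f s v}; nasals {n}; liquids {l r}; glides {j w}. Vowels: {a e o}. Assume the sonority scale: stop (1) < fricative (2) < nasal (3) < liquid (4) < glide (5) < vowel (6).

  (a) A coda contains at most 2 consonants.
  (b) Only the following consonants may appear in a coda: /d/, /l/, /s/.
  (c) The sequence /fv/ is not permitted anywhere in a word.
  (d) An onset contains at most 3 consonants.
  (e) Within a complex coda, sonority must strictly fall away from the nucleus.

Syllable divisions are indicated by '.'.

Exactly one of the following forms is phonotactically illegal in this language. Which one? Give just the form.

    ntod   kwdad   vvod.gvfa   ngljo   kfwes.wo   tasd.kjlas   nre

ntod — σ1 onset /nt/ (2C), coda /d/ ok → phonotactically legal
kwdad — σ1 onset /kwd/ (3C), coda /d/ ok → phonotactically legal
vvod.gvfa — σ1 onset /vv/ (2C), coda /d/ ok; σ2 onset /gvf/ (3C), coda /∅/ ok → phonotactically legal
ngljo — violates constraint (d): syllable 1 onset /nglj/ has 4 consonants (> 3) → phonotactically illegal
kfwes.wo — σ1 onset /kfw/ (3C), coda /s/ ok; σ2 onset /w/, coda /∅/ ok → phonotactically legal
tasd.kjlas — σ1 onset /t/, coda /sd/ (2→1 falls) ok; σ2 onset /kjl/ (3C), coda /s/ ok → phonotactically legal
nre — σ1 onset /nr/ (2C), coda /∅/ ok → phonotactically legal

ngljo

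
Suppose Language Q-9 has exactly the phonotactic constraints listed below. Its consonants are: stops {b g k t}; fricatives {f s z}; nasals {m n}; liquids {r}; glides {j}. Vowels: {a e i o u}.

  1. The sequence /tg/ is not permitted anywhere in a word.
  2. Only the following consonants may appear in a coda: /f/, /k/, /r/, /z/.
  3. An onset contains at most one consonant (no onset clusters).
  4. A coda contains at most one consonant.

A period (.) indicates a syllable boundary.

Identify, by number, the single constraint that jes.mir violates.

2

jes.mir: syllable 1 coda contains /s/, which is not a licensed coda consonant.
This is a violation of constraint 2: "Only the following consonants may appear in a coda: /f/, /k/, /r/, /z/."
The remaining constraints (1, 3, 4) are satisfied.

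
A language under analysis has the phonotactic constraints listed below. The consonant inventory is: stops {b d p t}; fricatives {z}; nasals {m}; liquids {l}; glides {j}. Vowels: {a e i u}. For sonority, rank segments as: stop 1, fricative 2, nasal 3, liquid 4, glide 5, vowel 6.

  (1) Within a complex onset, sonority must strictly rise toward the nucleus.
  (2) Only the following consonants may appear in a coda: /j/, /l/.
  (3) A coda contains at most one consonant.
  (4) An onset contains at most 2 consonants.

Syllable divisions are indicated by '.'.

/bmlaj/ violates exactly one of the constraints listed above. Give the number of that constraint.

/bmlaj/: syllable 1 onset /bml/ has 3 consonants (> 2).
This is a violation of constraint 4: "An onset contains at most 2 consonants."
The remaining constraints (1, 2, 3) are satisfied.

4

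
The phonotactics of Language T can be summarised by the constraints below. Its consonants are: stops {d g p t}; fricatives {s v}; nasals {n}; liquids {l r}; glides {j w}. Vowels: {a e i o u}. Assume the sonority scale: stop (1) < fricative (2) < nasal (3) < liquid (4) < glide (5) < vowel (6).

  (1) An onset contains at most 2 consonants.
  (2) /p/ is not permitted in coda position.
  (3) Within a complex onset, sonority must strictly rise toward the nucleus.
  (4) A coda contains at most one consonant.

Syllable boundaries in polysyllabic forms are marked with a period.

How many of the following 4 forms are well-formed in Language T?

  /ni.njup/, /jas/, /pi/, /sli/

3

/ni.njup/ — violates constraint 2: syllable 2 coda contains /p/ → ill-formed
/jas/ — σ1 onset /j/, coda /s/ ok → well-formed
/pi/ — σ1 onset /p/, coda /∅/ ok → well-formed
/sli/ — σ1 onset /sl/ (2→4 rises), coda /∅/ ok → well-formed
Well-formed: /jas/, /pi/, /sli/ → 3.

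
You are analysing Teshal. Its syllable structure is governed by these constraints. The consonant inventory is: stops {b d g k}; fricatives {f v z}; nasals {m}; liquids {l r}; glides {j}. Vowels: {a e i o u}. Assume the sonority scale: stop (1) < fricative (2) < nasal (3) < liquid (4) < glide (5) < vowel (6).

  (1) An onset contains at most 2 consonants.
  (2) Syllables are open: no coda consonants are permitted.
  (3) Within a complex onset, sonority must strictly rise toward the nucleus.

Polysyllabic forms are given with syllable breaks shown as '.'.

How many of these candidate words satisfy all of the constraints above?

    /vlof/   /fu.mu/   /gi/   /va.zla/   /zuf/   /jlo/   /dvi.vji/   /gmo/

5

/vlof/ — violates constraint 2: syllable 1 coda /f/ has 1 consonant (> 0) → phonotactically illegal
/fu.mu/ — σ1 onset /f/, coda /∅/ ok; σ2 onset /m/, coda /∅/ ok → phonotactically legal
/gi/ — σ1 onset /g/, coda /∅/ ok → phonotactically legal
/va.zla/ — σ1 onset /v/, coda /∅/ ok; σ2 onset /zl/ (2→4 rises), coda /∅/ ok → phonotactically legal
/zuf/ — violates constraint 2: syllable 1 coda /f/ has 1 consonant (> 0) → phonotactically illegal
/jlo/ — violates constraint 3: syllable 1 onset /jl/: /j/ (glide, 5) → /l/ (liquid, 4) does not rise → phonotactically illegal
/dvi.vji/ — σ1 onset /dv/ (1→2 rises), coda /∅/ ok; σ2 onset /vj/ (2→5 rises), coda /∅/ ok → phonotactically legal
/gmo/ — σ1 onset /gm/ (1→3 rises), coda /∅/ ok → phonotactically legal
Phonotactically legal: /fu.mu/, /gi/, /va.zla/, /dvi.vji/, /gmo/ → 5.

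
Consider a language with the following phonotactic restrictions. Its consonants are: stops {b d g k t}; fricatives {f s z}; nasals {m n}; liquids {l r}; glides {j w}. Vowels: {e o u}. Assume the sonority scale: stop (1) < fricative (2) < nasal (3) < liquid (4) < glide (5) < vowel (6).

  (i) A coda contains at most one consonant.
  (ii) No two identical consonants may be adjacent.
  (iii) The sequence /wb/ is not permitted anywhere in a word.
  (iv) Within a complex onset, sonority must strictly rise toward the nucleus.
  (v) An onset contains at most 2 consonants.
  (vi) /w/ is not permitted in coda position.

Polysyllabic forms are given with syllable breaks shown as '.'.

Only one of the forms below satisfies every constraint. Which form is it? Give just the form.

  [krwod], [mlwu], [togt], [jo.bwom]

[krwod] — violates constraint (v): syllable 1 onset /krw/ has 3 consonants (> 2) → not permitted
[mlwu] — violates constraint (v): syllable 1 onset /mlw/ has 3 consonants (> 2) → not permitted
[togt] — violates constraint (i): syllable 1 coda /gt/ has 2 consonants (> 1) → not permitted
[jo.bwom] — σ1 onset /j/, coda /∅/ ok; σ2 onset /bw/ (1→5 rises), coda /m/ ok → permitted

[jo.bwom]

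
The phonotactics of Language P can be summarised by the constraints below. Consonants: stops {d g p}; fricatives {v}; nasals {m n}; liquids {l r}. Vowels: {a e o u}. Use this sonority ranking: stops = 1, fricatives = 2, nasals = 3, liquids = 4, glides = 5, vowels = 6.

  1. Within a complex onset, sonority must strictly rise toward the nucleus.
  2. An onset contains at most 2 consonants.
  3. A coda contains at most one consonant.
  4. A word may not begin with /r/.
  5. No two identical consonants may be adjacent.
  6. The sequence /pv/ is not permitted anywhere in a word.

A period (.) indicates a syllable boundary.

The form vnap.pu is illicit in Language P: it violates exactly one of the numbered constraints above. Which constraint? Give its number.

vnap.pu: adjacent identical consonants /pp/.
This is a violation of constraint 5: "No two identical consonants may be adjacent."
The remaining constraints (1, 2, 3, 4, 6) are satisfied.

5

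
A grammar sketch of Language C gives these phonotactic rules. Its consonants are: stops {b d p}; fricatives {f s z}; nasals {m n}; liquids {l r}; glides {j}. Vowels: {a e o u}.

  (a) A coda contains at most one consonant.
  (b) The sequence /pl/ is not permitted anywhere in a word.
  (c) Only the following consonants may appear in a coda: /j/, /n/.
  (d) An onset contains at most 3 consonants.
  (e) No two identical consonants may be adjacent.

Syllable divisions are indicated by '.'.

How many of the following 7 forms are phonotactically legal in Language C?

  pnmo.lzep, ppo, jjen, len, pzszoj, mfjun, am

2

pnmo.lzep — violates constraint (c): syllable 2 coda contains /p/, which is not a licensed coda consonant → phonotactically illegal
ppo — violates constraint (e): adjacent identical consonants /pp/ → phonotactically illegal
jjen — violates constraint (e): adjacent identical consonants /jj/ → phonotactically illegal
len — σ1 onset /l/, coda /n/ ok → phonotactically legal
pzszoj — violates constraint (d): syllable 1 onset /pzsz/ has 4 consonants (> 3) → phonotactically illegal
mfjun — σ1 onset /mfj/ (3C), coda /n/ ok → phonotactically legal
am — violates constraint (c): syllable 1 coda contains /m/, which is not a licensed coda consonant → phonotactically illegal
Phonotactically legal: len, mfjun → 2.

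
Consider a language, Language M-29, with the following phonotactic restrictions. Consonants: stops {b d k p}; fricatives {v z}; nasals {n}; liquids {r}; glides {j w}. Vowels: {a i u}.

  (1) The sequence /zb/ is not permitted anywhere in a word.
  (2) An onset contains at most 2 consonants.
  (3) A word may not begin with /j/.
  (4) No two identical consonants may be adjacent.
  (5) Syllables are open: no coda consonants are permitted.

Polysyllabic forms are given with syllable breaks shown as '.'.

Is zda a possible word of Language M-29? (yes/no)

zda — σ1 onset /zd/ (2C), coda /∅/ ok → permitted

yes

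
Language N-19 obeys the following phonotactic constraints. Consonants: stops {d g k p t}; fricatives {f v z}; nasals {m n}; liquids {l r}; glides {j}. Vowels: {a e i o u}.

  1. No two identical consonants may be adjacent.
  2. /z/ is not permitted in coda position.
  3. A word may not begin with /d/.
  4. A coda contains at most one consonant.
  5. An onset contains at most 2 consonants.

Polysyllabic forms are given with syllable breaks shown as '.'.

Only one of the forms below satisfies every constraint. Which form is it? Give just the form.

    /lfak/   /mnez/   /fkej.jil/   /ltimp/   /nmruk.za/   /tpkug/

/lfak/

/lfak/ — σ1 onset /lf/ (2C), coda /k/ ok → permitted
/mnez/ — violates constraint 2: syllable 1 coda contains /z/ → not permitted
/fkej.jil/ — violates constraint 1: adjacent identical consonants /jj/ → not permitted
/ltimp/ — violates constraint 4: syllable 1 coda /mp/ has 2 consonants (> 1) → not permitted
/nmruk.za/ — violates constraint 5: syllable 1 onset /nmr/ has 3 consonants (> 2) → not permitted
/tpkug/ — violates constraint 5: syllable 1 onset /tpk/ has 3 consonants (> 2) → not permitted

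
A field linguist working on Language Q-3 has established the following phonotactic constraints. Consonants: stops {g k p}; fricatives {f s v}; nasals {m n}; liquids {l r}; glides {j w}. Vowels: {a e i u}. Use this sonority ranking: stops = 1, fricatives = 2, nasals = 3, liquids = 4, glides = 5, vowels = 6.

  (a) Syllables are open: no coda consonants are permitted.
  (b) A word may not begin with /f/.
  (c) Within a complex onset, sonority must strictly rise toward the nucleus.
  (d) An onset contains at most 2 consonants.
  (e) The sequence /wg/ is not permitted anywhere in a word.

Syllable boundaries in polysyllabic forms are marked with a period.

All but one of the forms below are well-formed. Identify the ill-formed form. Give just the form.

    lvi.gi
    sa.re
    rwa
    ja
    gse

lvi.gi

lvi.gi — violates constraint (c): syllable 1 onset /lv/: /l/ (liquid, 4) → /v/ (fricative, 2) does not rise → ill-formed
sa.re — σ1 onset /s/, coda /∅/ ok; σ2 onset /r/, coda /∅/ ok → well-formed
rwa — σ1 onset /rw/ (4→5 rises), coda /∅/ ok → well-formed
ja — σ1 onset /j/, coda /∅/ ok → well-formed
gse — σ1 onset /gs/ (1→2 rises), coda /∅/ ok → well-formed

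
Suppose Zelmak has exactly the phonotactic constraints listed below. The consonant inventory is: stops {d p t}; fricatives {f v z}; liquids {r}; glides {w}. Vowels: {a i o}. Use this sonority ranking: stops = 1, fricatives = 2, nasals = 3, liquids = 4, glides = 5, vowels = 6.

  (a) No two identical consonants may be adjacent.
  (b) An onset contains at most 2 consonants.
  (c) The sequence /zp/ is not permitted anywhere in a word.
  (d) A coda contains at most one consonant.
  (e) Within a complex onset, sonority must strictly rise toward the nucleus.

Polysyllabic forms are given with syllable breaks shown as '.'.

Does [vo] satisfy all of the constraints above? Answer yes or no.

[vo] — σ1 onset /v/, coda /∅/ ok → permitted

yes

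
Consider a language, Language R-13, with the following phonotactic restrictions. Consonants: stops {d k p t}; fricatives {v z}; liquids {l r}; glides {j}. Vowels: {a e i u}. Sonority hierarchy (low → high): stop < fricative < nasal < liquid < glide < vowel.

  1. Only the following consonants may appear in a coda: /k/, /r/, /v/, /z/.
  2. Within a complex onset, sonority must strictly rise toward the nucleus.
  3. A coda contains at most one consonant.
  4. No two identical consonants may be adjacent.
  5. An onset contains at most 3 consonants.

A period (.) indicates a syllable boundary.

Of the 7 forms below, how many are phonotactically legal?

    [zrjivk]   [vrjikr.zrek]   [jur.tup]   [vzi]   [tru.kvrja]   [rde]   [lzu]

[zrjivk] — violates constraint 3: syllable 1 coda /vk/ has 2 consonants (> 1) → phonotactically illegal
[vrjikr.zrek] — violates constraint 3: syllable 1 coda /kr/ has 2 consonants (> 1) → phonotactically illegal
[jur.tup] — violates constraint 1: syllable 2 coda contains /p/, which is not a licensed coda consonant → phonotactically illegal
[vzi] — violates constraint 2: syllable 1 onset /vz/: /v/ (fricative, 2) → /z/ (fricative, 2) does not rise → phonotactically illegal
[tru.kvrja] — violates constraint 5: syllable 2 onset /kvrj/ has 4 consonants (> 3) → phonotactically illegal
[rde] — violates constraint 2: syllable 1 onset /rd/: /r/ (liquid, 4) → /d/ (stop, 1) does not rise → phonotactically illegal
[lzu] — violates constraint 2: syllable 1 onset /lz/: /l/ (liquid, 4) → /z/ (fricative, 2) does not rise → phonotactically illegal
No form is phonotactically legal → 0.

0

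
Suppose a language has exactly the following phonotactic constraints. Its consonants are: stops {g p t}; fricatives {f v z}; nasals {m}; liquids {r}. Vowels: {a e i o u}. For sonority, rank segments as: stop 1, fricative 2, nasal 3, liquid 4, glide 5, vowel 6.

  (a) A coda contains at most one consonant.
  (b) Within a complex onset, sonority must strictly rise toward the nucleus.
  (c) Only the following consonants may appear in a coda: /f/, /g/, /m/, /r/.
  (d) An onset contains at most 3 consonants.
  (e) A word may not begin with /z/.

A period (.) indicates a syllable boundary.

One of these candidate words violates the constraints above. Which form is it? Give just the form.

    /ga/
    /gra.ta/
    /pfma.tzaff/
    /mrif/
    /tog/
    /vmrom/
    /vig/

/ga/ — σ1 onset /g/, coda /∅/ ok → permitted
/gra.ta/ — σ1 onset /gr/ (1→4 rises), coda /∅/ ok; σ2 onset /t/, coda /∅/ ok → permitted
/pfma.tzaff/ — violates constraint (a): syllable 2 coda /ff/ has 2 consonants (> 1) → not permitted
/mrif/ — σ1 onset /mr/ (3→4 rises), coda /f/ ok → permitted
/tog/ — σ1 onset /t/, coda /g/ ok → permitted
/vmrom/ — σ1 onset /vmr/ (2→3→4 rises), coda /m/ ok → permitted
/vig/ — σ1 onset /v/, coda /g/ ok → permitted

/pfma.tzaff/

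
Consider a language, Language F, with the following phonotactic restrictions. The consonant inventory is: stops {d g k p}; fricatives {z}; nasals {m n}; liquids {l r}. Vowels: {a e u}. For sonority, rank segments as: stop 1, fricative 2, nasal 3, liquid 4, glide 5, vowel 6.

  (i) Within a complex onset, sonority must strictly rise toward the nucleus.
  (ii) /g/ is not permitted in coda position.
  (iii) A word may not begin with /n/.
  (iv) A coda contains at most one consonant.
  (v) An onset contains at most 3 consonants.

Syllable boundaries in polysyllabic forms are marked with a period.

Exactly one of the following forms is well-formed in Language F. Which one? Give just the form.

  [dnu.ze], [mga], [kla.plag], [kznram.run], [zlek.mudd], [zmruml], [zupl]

[dnu.ze] — σ1 onset /dn/ (1→3 rises), coda /∅/ ok; σ2 onset /z/, coda /∅/ ok → well-formed
[mga] — violates constraint (i): syllable 1 onset /mg/: /m/ (nasal, 3) → /g/ (stop, 1) does not rise → ill-formed
[kla.plag] — violates constraint (ii): syllable 2 coda contains /g/ → ill-formed
[kznram.run] — violates constraint (v): syllable 1 onset /kznr/ has 4 consonants (> 3) → ill-formed
[zlek.mudd] — violates constraint (iv): syllable 2 coda /dd/ has 2 consonants (> 1) → ill-formed
[zmruml] — violates constraint (iv): syllable 1 coda /ml/ has 2 consonants (> 1) → ill-formed
[zupl] — violates constraint (iv): syllable 1 coda /pl/ has 2 consonants (> 1) → ill-formed

[dnu.ze]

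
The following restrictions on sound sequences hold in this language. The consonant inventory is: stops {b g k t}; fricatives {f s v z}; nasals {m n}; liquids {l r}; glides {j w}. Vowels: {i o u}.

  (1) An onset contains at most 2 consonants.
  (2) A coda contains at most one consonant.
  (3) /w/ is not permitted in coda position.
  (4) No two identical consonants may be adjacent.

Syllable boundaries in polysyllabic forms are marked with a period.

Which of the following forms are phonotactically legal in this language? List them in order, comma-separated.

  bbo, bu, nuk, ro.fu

bu, nuk, ro.fu

bbo — violates constraint 4: adjacent identical consonants /bb/ → phonotactically illegal
bu — σ1 onset /b/, coda /∅/ ok → phonotactically legal
nuk — σ1 onset /n/, coda /k/ ok → phonotactically legal
ro.fu — σ1 onset /r/, coda /∅/ ok; σ2 onset /f/, coda /∅/ ok → phonotactically legal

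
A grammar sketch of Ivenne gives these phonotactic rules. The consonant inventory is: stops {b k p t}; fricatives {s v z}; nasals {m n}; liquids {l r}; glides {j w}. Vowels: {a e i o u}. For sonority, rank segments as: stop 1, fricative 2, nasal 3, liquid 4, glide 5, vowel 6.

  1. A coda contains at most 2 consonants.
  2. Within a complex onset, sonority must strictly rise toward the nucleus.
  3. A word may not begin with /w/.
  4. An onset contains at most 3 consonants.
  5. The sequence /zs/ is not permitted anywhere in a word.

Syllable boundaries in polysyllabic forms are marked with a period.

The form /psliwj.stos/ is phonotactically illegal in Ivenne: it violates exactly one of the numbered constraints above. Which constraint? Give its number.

/psliwj.stos/: syllable 2 onset /st/: /s/ (fricative, 2) → /t/ (stop, 1) does not rise.
This is a violation of constraint 2: "Within a complex onset, sonority must strictly rise toward the nucleus."
The remaining constraints (1, 3, 4, 5) are satisfied.

2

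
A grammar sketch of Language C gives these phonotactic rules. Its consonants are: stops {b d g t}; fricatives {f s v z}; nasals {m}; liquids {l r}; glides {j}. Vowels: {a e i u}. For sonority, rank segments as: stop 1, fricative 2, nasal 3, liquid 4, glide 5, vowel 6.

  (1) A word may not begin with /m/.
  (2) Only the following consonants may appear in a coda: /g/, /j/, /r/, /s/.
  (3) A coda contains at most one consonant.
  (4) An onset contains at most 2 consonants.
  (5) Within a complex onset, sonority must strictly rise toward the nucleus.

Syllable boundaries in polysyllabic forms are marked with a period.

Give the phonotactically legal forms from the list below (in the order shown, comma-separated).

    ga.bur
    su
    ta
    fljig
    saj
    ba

ga.bur — σ1 onset /g/, coda /∅/ ok; σ2 onset /b/, coda /r/ ok → phonotactically legal
su — σ1 onset /s/, coda /∅/ ok → phonotactically legal
ta — σ1 onset /t/, coda /∅/ ok → phonotactically legal
fljig — violates constraint 4: syllable 1 onset /flj/ has 3 consonants (> 2) → phonotactically illegal
saj — σ1 onset /s/, coda /j/ ok → phonotactically legal
ba — σ1 onset /b/, coda /∅/ ok → phonotactically legal

ga.bur, su, ta, saj, ba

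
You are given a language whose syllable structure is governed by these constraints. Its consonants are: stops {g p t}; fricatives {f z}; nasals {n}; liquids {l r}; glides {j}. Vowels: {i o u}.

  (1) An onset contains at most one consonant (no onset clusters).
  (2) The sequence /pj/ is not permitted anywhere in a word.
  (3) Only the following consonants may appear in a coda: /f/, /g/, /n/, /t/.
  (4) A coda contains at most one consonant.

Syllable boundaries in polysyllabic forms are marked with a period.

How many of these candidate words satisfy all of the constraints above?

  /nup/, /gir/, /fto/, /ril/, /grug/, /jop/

0

/nup/ — violates constraint 3: syllable 1 coda contains /p/, which is not a licensed coda consonant → not permitted
/gir/ — violates constraint 3: syllable 1 coda contains /r/, which is not a licensed coda consonant → not permitted
/fto/ — violates constraint 1: syllable 1 onset /ft/ has 2 consonants (> 1) → not permitted
/ril/ — violates constraint 3: syllable 1 coda contains /l/, which is not a licensed coda consonant → not permitted
/grug/ — violates constraint 1: syllable 1 onset /gr/ has 2 consonants (> 1) → not permitted
/jop/ — violates constraint 3: syllable 1 coda contains /p/, which is not a licensed coda consonant → not permitted
No form is permitted → 0.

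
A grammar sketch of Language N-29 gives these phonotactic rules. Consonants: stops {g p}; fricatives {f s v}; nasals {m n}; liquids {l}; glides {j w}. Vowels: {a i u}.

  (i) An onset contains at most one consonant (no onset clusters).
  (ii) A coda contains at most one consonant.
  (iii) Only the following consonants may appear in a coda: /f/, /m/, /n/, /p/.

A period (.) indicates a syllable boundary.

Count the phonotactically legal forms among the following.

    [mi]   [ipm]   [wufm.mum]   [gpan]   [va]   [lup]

3

[mi] — σ1 onset /m/, coda /∅/ ok → phonotactically legal
[ipm] — violates constraint (ii): syllable 1 coda /pm/ has 2 consonants (> 1) → phonotactically illegal
[wufm.mum] — violates constraint (ii): syllable 1 coda /fm/ has 2 consonants (> 1) → phonotactically illegal
[gpan] — violates constraint (i): syllable 1 onset /gp/ has 2 consonants (> 1) → phonotactically illegal
[va] — σ1 onset /v/, coda /∅/ ok → phonotactically legal
[lup] — σ1 onset /l/, coda /p/ ok → phonotactically legal
Phonotactically legal: [mi], [va], [lup] → 3.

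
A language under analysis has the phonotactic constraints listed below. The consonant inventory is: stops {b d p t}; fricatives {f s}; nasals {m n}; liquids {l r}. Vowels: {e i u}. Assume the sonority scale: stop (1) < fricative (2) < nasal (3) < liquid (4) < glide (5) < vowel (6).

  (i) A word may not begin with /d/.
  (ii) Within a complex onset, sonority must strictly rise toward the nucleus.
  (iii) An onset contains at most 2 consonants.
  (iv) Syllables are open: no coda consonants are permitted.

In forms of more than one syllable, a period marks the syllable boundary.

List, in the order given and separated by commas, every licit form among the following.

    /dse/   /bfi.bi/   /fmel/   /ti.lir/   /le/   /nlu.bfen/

/dse/ — violates constraint (i): word begins with /d/ → illicit
/bfi.bi/ — σ1 onset /bf/ (1→2 rises), coda /∅/ ok; σ2 onset /b/, coda /∅/ ok → licit
/fmel/ — violates constraint (iv): syllable 1 coda /l/ has 1 consonant (> 0) → illicit
/ti.lir/ — violates constraint (iv): syllable 2 coda /r/ has 1 consonant (> 0) → illicit
/le/ — σ1 onset /l/, coda /∅/ ok → licit
/nlu.bfen/ — violates constraint (iv): syllable 2 coda /n/ has 1 consonant (> 0) → illicit

/bfi.bi/, /le/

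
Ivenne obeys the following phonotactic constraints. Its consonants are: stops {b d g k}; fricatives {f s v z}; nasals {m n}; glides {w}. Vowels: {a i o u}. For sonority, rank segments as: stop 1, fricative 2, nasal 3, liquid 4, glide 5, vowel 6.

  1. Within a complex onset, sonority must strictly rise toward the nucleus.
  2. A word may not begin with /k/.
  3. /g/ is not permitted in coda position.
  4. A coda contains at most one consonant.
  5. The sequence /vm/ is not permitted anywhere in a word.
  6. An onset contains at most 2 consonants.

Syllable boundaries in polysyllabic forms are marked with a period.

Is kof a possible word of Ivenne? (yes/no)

kof — violates constraint 2: word begins with /k/ → phonotactically illegal

no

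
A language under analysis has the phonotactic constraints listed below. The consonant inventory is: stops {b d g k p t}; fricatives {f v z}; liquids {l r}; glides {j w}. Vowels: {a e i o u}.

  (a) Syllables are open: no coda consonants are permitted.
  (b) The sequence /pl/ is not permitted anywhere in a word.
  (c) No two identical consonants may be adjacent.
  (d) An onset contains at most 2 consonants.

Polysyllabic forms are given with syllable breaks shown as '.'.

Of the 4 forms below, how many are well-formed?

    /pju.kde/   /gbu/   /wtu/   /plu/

3

/pju.kde/ — σ1 onset /pj/ (2C), coda /∅/ ok; σ2 onset /kd/ (2C), coda /∅/ ok → well-formed
/gbu/ — σ1 onset /gb/ (2C), coda /∅/ ok → well-formed
/wtu/ — σ1 onset /wt/ (2C), coda /∅/ ok → well-formed
/plu/ — violates constraint (b): contains banned sequence /pl/ → ill-formed
Well-formed: /pju.kde/, /gbu/, /wtu/ → 3.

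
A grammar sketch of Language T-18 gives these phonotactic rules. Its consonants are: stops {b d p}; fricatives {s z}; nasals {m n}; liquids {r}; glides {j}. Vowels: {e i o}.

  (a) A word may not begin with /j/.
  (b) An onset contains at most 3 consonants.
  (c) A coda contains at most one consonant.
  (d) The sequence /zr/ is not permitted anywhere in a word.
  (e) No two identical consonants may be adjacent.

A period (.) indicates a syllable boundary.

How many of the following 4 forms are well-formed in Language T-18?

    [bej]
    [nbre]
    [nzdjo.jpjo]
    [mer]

[bej] — σ1 onset /b/, coda /j/ ok → well-formed
[nbre] — σ1 onset /nbr/ (3C), coda /∅/ ok → well-formed
[nzdjo.jpjo] — violates constraint (b): syllable 1 onset /nzdj/ has 4 consonants (> 3) → ill-formed
[mer] — σ1 onset /m/, coda /r/ ok → well-formed
Well-formed: [bej], [nbre], [mer] → 3.

3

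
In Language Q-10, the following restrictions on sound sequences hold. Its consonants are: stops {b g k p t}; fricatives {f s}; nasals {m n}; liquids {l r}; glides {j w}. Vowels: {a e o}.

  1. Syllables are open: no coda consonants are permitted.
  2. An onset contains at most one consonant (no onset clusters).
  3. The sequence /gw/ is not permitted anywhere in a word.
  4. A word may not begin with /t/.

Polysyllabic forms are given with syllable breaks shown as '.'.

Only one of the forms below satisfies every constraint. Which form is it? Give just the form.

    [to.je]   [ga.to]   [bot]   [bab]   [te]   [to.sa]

[ga.to]

[to.je] — violates constraint 4: word begins with /t/ → ill-formed
[ga.to] — σ1 onset /g/, coda /∅/ ok; σ2 onset /t/, coda /∅/ ok → well-formed
[bot] — violates constraint 1: syllable 1 coda /t/ has 1 consonant (> 0) → ill-formed
[bab] — violates constraint 1: syllable 1 coda /b/ has 1 consonant (> 0) → ill-formed
[te] — violates constraint 4: word begins with /t/ → ill-formed
[to.sa] — violates constraint 4: word begins with /t/ → ill-formed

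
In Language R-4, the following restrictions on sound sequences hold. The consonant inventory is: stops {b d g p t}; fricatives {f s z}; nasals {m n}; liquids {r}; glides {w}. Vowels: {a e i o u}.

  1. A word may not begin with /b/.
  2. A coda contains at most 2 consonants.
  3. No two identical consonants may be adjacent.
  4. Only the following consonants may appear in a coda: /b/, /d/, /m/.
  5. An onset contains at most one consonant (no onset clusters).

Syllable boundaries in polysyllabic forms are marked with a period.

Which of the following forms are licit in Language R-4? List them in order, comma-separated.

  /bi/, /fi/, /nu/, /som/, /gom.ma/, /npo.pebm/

/bi/ — violates constraint 1: word begins with /b/ → illicit
/fi/ — σ1 onset /f/, coda /∅/ ok → licit
/nu/ — σ1 onset /n/, coda /∅/ ok → licit
/som/ — σ1 onset /s/, coda /m/ ok → licit
/gom.ma/ — violates constraint 3: adjacent identical consonants /mm/ → illicit
/npo.pebm/ — violates constraint 5: syllable 1 onset /np/ has 2 consonants (> 1) → illicit

/fi/, /nu/, /som/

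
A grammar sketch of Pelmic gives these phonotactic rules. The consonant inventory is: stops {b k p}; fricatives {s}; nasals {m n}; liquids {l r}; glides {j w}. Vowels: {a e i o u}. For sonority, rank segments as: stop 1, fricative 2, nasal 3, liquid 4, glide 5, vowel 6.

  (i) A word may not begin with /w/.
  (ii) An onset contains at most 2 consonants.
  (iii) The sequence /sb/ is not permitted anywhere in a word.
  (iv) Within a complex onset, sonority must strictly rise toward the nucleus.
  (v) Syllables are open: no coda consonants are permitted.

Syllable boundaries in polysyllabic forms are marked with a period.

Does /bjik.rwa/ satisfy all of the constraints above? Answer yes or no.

no

/bjik.rwa/ — violates constraint (v): syllable 1 coda /k/ has 1 consonant (> 0) → phonotactically illegal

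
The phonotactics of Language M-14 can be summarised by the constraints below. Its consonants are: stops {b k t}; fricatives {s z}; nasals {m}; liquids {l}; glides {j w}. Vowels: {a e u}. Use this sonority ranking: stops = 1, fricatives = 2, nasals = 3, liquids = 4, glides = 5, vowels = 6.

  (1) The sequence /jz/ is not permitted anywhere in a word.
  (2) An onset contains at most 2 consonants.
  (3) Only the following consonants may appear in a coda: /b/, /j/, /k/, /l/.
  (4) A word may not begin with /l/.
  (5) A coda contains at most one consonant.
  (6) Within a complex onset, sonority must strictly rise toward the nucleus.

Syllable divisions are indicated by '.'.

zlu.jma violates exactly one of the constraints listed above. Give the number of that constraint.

zlu.jma: syllable 2 onset /jm/: /j/ (glide, 5) → /m/ (nasal, 3) does not rise.
This is a violation of constraint 6: "Within a complex onset, sonority must strictly rise toward the nucleus."
The remaining constraints (1, 2, 3, 4, 5) are satisfied.

6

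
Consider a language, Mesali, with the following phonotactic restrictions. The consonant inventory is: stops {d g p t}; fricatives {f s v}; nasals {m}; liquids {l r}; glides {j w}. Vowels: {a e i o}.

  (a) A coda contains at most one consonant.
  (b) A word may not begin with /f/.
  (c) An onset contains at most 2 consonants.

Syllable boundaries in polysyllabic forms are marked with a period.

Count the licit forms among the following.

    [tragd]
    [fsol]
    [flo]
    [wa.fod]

[tragd] — violates constraint (a): syllable 1 coda /gd/ has 2 consonants (> 1) → illicit
[fsol] — violates constraint (b): word begins with /f/ → illicit
[flo] — violates constraint (b): word begins with /f/ → illicit
[wa.fod] — σ1 onset /w/, coda /∅/ ok; σ2 onset /f/, coda /d/ ok → licit
Licit: [wa.fod] → 1.

1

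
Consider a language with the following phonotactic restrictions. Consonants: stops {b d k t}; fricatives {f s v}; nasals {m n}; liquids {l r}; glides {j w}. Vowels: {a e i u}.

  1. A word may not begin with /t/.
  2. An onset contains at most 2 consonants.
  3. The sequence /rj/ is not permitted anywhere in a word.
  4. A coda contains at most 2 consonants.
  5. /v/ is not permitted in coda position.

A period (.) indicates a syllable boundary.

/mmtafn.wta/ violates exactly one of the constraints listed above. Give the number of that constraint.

2

/mmtafn.wta/: syllable 1 onset /mmt/ has 3 consonants (> 2).
This is a violation of constraint 2: "An onset contains at most 2 consonants."
The remaining constraints (1, 3, 4, 5) are satisfied.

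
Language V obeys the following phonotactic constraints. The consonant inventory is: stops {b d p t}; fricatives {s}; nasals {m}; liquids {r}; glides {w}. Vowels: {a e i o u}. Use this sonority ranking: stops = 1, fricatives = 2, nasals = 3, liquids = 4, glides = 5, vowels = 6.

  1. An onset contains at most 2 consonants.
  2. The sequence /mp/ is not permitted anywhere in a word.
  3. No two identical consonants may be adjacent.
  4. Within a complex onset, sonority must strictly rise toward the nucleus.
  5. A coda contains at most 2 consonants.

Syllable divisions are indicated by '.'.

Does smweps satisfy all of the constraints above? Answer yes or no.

no

smweps — violates constraint 1: syllable 1 onset /smw/ has 3 consonants (> 2) → ill-formed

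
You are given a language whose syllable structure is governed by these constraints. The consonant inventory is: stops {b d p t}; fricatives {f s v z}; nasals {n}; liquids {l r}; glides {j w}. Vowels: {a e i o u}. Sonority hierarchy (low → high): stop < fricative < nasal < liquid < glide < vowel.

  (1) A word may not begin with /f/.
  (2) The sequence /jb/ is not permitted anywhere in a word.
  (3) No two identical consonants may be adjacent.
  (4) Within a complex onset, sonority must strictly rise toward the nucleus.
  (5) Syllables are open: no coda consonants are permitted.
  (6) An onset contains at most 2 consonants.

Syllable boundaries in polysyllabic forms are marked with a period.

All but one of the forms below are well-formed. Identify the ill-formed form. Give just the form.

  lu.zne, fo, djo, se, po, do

fo

lu.zne — σ1 onset /l/, coda /∅/ ok; σ2 onset /zn/ (2→3 rises), coda /∅/ ok → well-formed
fo — violates constraint 1: word begins with /f/ → ill-formed
djo — σ1 onset /dj/ (1→5 rises), coda /∅/ ok → well-formed
se — σ1 onset /s/, coda /∅/ ok → well-formed
po — σ1 onset /p/, coda /∅/ ok → well-formed
do — σ1 onset /d/, coda /∅/ ok → well-formed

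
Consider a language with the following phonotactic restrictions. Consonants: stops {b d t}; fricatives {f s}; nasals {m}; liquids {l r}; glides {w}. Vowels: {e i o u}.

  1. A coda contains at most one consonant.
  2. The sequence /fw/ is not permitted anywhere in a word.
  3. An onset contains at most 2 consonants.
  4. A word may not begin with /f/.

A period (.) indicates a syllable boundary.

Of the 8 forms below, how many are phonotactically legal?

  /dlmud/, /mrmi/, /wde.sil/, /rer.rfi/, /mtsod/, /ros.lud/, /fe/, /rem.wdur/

4

/dlmud/ — violates constraint 3: syllable 1 onset /dlm/ has 3 consonants (> 2) → phonotactically illegal
/mrmi/ — violates constraint 3: syllable 1 onset /mrm/ has 3 consonants (> 2) → phonotactically illegal
/wde.sil/ — σ1 onset /wd/ (2C), coda /∅/ ok; σ2 onset /s/, coda /l/ ok → phonotactically legal
/rer.rfi/ — σ1 onset /r/, coda /r/ ok; σ2 onset /rf/ (2C), coda /∅/ ok → phonotactically legal
/mtsod/ — violates constraint 3: syllable 1 onset /mts/ has 3 consonants (> 2) → phonotactically illegal
/ros.lud/ — σ1 onset /r/, coda /s/ ok; σ2 onset /l/, coda /d/ ok → phonotactically legal
/fe/ — violates constraint 4: word begins with /f/ → phonotactically illegal
/rem.wdur/ — σ1 onset /r/, coda /m/ ok; σ2 onset /wd/ (2C), coda /r/ ok → phonotactically legal
Phonotactically legal: /wde.sil/, /rer.rfi/, /ros.lud/, /rem.wdur/ → 4.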